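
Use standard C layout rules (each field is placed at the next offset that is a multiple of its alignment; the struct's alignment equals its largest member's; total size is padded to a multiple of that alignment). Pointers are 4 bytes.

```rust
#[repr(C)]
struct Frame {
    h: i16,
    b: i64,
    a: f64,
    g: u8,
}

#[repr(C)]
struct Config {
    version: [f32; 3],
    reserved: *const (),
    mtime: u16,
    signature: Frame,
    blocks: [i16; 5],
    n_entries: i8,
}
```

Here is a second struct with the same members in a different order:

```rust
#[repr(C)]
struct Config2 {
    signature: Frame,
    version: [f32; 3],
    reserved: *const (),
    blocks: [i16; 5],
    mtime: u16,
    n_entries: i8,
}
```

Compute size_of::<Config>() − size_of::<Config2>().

8

Frame: @0: h [2B, align 2] → 2; +6 pad (align 8); @8: b [8B, align 8] → 16; @16: a [8B, align 8] → 24; @24: g [1B, align 1] → 25; +7 tail pad (align 8); size 32, align 8
@0: version [12B, align 4] → 12
@12: reserved [4B, align 4] → 16
@16: mtime [2B, align 2] → 18
+6 pad (align 8)
@24: signature [32B, align 8] → 56
@56: blocks [10B, align 2] → 66
@66: n_entries [1B, align 1] → 67
+5 tail pad (align 8)
size 72, align 8
— Config2 —
@0: signature [32B, align 8] → 32
@32: version [12B, align 4] → 44
@44: reserved [4B, align 4] → 48
@48: blocks [10B, align 2] → 58
@58: mtime [2B, align 2] → 60
@60: n_entries [1B, align 1] → 61
+3 tail pad (align 8)
size 64, align 8
72 − 64 = 8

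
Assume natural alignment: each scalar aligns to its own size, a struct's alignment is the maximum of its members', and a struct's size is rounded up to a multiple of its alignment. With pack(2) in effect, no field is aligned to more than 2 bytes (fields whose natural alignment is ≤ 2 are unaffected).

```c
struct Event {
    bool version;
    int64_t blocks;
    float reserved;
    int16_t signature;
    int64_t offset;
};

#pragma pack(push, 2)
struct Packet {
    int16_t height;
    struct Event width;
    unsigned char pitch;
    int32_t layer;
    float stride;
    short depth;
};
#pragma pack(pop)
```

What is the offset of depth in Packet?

Event: version at 0 (size 1, align 1) → ends 1; pad 7 to align 8 for blocks; blocks at 8 (size 8, align 8) → ends 16; reserved at 16 (size 4, align 4) → ends 20; signature at 20 (size 2, align 2) → ends 22; pad 2 to align 8 for offset; offset at 24 (size 8, align 8) → ends 32; total 32 bytes, alignment 8
height at 0 (size 2, align 2) → ends 2
width at 2 (size 32, align 2) → ends 34
pitch at 34 (size 1, align 1) → ends 35
pad 1 to align 2 for layer
layer at 36 (size 4, align 2) → ends 40
stride at 40 (size 4, align 2) → ends 44
depth at 44 (size 2, align 2) → ends 46

44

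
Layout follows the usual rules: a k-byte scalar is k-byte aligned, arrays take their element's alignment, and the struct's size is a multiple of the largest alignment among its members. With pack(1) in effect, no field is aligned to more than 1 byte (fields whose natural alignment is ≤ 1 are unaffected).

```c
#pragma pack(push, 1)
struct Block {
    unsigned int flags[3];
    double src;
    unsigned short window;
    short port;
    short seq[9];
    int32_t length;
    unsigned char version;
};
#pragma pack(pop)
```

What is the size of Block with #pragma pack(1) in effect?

flags at 0 (size 12, align 1) → ends 12
src at 12 (size 8, align 1) → ends 20
window at 20 (size 2, align 1) → ends 22
port at 22 (size 2, align 1) → ends 24
seq at 24 (size 18, align 1) → ends 42
length at 42 (size 4, align 1) → ends 46
version at 46 (size 1, align 1) → ends 47
total 47 bytes, alignment 1

47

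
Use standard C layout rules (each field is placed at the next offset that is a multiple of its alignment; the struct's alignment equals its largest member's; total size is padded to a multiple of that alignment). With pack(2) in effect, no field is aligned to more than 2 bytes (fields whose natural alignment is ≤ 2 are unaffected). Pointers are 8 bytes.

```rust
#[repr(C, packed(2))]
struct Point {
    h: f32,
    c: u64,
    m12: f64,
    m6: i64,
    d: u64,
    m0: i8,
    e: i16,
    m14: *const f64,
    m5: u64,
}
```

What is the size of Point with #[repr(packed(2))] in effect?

56

h at 0 (size 4, align 2) → ends 4
c at 4 (size 8, align 2) → ends 12
m12 at 12 (size 8, align 2) → ends 20
m6 at 20 (size 8, align 2) → ends 28
d at 28 (size 8, align 2) → ends 36
m0 at 36 (size 1, align 1) → ends 37
pad 1 to align 2 for e
e at 38 (size 2, align 2) → ends 40
m14 at 40 (size 8, align 2) → ends 48
m5 at 48 (size 8, align 2) → ends 56
total 56 bytes, alignment 2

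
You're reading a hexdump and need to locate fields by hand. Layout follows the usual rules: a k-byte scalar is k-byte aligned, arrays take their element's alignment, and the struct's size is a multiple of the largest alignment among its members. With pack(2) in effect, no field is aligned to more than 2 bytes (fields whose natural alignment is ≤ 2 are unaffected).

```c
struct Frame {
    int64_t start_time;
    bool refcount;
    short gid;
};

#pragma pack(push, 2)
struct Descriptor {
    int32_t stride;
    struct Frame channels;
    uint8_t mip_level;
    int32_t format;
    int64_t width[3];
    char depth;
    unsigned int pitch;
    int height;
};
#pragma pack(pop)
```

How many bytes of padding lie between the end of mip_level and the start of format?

Frame: @0: start_time [8B, align 8] → 8; @8: refcount [1B, align 1] → 9; +1 pad (align 2); @10: gid [2B, align 2] → 12; +4 tail pad (align 8); size 16, align 8
@0: stride [4B, align 2] → 4
@4: channels [16B, align 2] → 20
@20: mip_level [1B, align 1] → 21
+1 pad (align 2)
@22: format [4B, align 2] → 26

1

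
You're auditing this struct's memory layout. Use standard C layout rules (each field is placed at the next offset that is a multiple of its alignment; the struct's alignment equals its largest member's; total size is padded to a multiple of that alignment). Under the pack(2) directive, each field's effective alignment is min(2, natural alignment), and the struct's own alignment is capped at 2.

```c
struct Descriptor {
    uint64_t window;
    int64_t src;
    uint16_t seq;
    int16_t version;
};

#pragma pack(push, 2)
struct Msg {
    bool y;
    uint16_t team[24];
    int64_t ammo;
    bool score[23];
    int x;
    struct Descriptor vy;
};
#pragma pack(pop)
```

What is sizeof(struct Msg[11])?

Descriptor: 0..8  window  (8B, 8-aligned); 8..16  src  (8B, 8-aligned); 16..18  seq  (2B, 2-aligned); 18..20  version  (2B, 2-aligned); 20..24  -- tail padding (4B); sizeof = 24, alignof = 8
0..1  y  (1B, 1-aligned)
1..2  -- padding (1B)
2..50  team  (48B, 2-aligned)
50..58  ammo  (8B, 2-aligned)
58..81  score  (23B, 1-aligned)
81..82  -- padding (1B)
82..86  x  (4B, 2-aligned)
86..110  vy  (24B, 2-aligned)
sizeof = 110, alignof = 2
array of 11: 11 × 110 = 1210

1210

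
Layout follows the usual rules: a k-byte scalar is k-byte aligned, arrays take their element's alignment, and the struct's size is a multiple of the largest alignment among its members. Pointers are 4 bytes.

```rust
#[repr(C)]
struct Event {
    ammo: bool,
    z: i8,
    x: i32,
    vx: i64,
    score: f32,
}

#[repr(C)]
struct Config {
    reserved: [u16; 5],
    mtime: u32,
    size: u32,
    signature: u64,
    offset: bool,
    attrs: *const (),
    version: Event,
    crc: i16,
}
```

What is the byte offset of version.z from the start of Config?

41

Event: 0..1  ammo  (1B, 1-aligned); 1..2  z  (1B, 1-aligned); 2..4  -- padding (2B); 4..8  x  (4B, 4-aligned); 8..16  vx  (8B, 8-aligned); 16..20  score  (4B, 4-aligned); 20..24  -- tail padding (4B); sizeof = 24, alignof = 8
0..10  reserved  (10B, 2-aligned)
10..12  -- padding (2B)
12..16  mtime  (4B, 4-aligned)
16..20  size  (4B, 4-aligned)
20..24  -- padding (4B)
24..32  signature  (8B, 8-aligned)
32..33  offset  (1B, 1-aligned)
33..36  -- padding (3B)
36..40  attrs  (4B, 4-aligned)
40..64  version  (24B, 8-aligned)
within Event: z at 1
40 + 1 = 41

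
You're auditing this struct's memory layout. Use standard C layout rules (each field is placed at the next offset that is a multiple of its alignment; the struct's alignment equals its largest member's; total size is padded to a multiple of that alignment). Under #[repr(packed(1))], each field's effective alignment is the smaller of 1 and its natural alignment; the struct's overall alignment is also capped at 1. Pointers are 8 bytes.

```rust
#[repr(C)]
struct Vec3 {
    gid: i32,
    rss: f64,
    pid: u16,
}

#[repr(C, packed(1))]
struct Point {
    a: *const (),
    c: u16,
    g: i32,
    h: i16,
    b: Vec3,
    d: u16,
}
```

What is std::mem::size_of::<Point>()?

Vec3: 0..4  gid  (4B, 4-aligned); 4..8  -- padding (4B); 8..16  rss  (8B, 8-aligned); 16..18  pid  (2B, 2-aligned); 18..24  -- tail padding (6B); sizeof = 24, alignof = 8
0..8  a  (8B, 1-aligned)
8..10  c  (2B, 1-aligned)
10..14  g  (4B, 1-aligned)
14..16  h  (2B, 1-aligned)
16..40  b  (24B, 1-aligned)
40..42  d  (2B, 1-aligned)
sizeof = 42, alignof = 1

42 bytes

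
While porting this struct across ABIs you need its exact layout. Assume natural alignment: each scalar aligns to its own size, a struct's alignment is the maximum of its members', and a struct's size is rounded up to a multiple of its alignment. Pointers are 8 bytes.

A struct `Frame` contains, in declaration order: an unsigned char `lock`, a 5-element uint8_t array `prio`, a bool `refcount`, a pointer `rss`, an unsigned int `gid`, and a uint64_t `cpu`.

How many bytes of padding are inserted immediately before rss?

1

@0: lock [1B, align 1] → 1
@1: prio [5B, align 1] → 6
@6: refcount [1B, align 1] → 7
+1 pad (align 8)
@8: rss [8B, align 8] → 16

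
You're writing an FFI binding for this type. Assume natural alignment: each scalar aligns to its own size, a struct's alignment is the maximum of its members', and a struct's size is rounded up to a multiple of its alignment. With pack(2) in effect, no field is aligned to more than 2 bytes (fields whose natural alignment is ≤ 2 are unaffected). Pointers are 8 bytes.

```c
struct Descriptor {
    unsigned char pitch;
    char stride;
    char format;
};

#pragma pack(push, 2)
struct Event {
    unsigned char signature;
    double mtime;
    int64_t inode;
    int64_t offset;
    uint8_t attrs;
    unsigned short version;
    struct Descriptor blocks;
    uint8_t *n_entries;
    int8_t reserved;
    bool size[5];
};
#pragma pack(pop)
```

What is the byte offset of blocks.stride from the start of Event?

Descriptor: @0: pitch [1B, align 1] → 1; @1: stride [1B, align 1] → 2; @2: format [1B, align 1] → 3; size 3, align 1
@0: signature [1B, align 1] → 1
+1 pad (align 2)
@2: mtime [8B, align 2] → 10
@10: inode [8B, align 2] → 18
@18: offset [8B, align 2] → 26
@26: attrs [1B, align 1] → 27
+1 pad (align 2)
@28: version [2B, align 2] → 30
@30: blocks [3B, align 1] → 33
within Descriptor: stride at 1
30 + 1 = 31

31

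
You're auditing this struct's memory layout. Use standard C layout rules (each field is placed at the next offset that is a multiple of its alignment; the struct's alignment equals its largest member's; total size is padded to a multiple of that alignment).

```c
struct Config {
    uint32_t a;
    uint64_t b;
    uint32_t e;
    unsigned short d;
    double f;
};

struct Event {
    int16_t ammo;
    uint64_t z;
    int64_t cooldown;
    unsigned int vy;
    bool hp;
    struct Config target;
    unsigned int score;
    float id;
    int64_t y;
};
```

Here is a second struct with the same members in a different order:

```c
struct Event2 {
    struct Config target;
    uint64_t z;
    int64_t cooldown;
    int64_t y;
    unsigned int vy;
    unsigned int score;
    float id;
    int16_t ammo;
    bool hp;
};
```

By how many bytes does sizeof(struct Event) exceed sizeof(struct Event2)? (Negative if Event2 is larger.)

8

Config: @0: a [4B, align 4] → 4; +4 pad (align 8); @8: b [8B, align 8] → 16; @16: e [4B, align 4] → 20; @20: d [2B, align 2] → 22; +2 pad (align 8); @24: f [8B, align 8] → 32; size 32, align 8
@0: ammo [2B, align 2] → 2
+6 pad (align 8)
@8: z [8B, align 8] → 16
@16: cooldown [8B, align 8] → 24
@24: vy [4B, align 4] → 28
@28: hp [1B, align 1] → 29
+3 pad (align 8)
@32: target [32B, align 8] → 64
@64: score [4B, align 4] → 68
@68: id [4B, align 4] → 72
@72: y [8B, align 8] → 80
size 80, align 8
— Event2 —
@0: target [32B, align 8] → 32
@32: z [8B, align 8] → 40
@40: cooldown [8B, align 8] → 48
@48: y [8B, align 8] → 56
@56: vy [4B, align 4] → 60
@60: score [4B, align 4] → 64
@64: id [4B, align 4] → 68
@68: ammo [2B, align 2] → 70
@70: hp [1B, align 1] → 71
+1 tail pad (align 8)
size 72, align 8
80 − 72 = 8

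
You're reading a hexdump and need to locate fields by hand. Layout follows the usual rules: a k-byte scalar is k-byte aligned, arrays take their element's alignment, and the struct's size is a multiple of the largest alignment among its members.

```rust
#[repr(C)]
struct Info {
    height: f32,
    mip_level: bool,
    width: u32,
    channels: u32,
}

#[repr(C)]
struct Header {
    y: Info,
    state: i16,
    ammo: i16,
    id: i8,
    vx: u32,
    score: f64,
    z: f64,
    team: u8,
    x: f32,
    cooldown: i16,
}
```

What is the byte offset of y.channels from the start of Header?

12

Info: 0..4  height  (4B, 4-aligned); 4..5  mip_level  (1B, 1-aligned); 5..8  -- padding (3B); 8..12  width  (4B, 4-aligned); 12..16  channels  (4B, 4-aligned); sizeof = 16, alignof = 4
0..16  y  (16B, 4-aligned)
within Info: channels at 12
0 + 12 = 12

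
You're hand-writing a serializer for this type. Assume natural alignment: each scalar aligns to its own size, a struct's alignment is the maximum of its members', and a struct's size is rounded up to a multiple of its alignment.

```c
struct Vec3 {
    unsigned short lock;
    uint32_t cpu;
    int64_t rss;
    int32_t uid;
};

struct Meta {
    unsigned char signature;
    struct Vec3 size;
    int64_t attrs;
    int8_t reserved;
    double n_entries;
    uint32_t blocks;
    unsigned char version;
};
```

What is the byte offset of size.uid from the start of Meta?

24

Vec3: lock at 0 (size 2, align 2) → ends 2; pad 2 to align 4 for cpu; cpu at 4 (size 4, align 4) → ends 8; rss at 8 (size 8, align 8) → ends 16; uid at 16 (size 4, align 4) → ends 20; tail pad 4 to reach multiple of 8; total 24 bytes, alignment 8
signature at 0 (size 1, align 1) → ends 1
pad 7 to align 8 for size
size at 8 (size 24, align 8) → ends 32
within Vec3: uid at 16
8 + 16 = 24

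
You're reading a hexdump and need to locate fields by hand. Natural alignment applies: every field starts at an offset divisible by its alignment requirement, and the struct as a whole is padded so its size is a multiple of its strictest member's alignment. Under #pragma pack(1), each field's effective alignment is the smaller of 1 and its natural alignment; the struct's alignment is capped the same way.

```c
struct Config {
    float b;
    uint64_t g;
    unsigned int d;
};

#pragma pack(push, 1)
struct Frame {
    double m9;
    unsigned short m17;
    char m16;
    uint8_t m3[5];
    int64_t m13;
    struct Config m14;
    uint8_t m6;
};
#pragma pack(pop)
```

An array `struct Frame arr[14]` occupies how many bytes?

686

Config: 0..4  b  (4B, 4-aligned); 4..8  -- padding (4B); 8..16  g  (8B, 8-aligned); 16..20  d  (4B, 4-aligned); 20..24  -- tail padding (4B); sizeof = 24, alignof = 8
0..8  m9  (8B, 1-aligned)
8..10  m17  (2B, 1-aligned)
10..11  m16  (1B, 1-aligned)
11..16  m3  (5B, 1-aligned)
16..24  m13  (8B, 1-aligned)
24..48  m14  (24B, 1-aligned)
48..49  m6  (1B, 1-aligned)
sizeof = 49, alignof = 1
array of 14: 14 × 49 = 686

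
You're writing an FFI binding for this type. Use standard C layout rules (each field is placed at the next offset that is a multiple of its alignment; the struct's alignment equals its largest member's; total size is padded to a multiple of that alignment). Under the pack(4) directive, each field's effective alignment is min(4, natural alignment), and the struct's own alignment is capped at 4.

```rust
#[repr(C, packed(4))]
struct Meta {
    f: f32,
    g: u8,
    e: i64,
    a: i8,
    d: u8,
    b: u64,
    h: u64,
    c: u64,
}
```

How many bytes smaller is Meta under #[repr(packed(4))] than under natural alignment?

4

natural layout:
  0..4  f  (4B, 4-aligned)
  4..5  g  (1B, 1-aligned)
  5..8  -- padding (3B)
  8..16  e  (8B, 8-aligned)
  16..17  a  (1B, 1-aligned)
  17..18  d  (1B, 1-aligned)
  18..24  -- padding (6B)
  24..32  b  (8B, 8-aligned)
  32..40  h  (8B, 8-aligned)
  40..48  c  (8B, 8-aligned)
  sizeof = 48, alignof = 8
packed(4) layout:
  0..4  f  (4B, 4-aligned)
  4..5  g  (1B, 1-aligned)
  5..8  -- padding (3B)
  8..16  e  (8B, 4-aligned)
  16..17  a  (1B, 1-aligned)
  17..18  d  (1B, 1-aligned)
  18..20  -- padding (2B)
  20..28  b  (8B, 4-aligned)
  28..36  h  (8B, 4-aligned)
  36..44  c  (8B, 4-aligned)
  sizeof = 44, alignof = 4
48 − 44 = 4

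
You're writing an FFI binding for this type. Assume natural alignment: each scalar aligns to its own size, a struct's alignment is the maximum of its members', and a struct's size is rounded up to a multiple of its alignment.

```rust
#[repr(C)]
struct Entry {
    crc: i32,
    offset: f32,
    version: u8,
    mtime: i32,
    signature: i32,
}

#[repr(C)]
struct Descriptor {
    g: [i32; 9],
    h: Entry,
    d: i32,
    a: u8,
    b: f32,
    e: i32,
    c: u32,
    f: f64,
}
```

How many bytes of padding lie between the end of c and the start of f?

4

Entry: 0..4  crc  (4B, 4-aligned); 4..8  offset  (4B, 4-aligned); 8..9  version  (1B, 1-aligned); 9..12  -- padding (3B); 12..16  mtime  (4B, 4-aligned); 16..20  signature  (4B, 4-aligned); sizeof = 20, alignof = 4
0..36  g  (36B, 4-aligned)
36..56  h  (20B, 4-aligned)
56..60  d  (4B, 4-aligned)
60..61  a  (1B, 1-aligned)
61..64  -- padding (3B)
64..68  b  (4B, 4-aligned)
68..72  e  (4B, 4-aligned)
72..76  c  (4B, 4-aligned)
76..80  -- padding (4B)
80..88  f  (8B, 8-aligned)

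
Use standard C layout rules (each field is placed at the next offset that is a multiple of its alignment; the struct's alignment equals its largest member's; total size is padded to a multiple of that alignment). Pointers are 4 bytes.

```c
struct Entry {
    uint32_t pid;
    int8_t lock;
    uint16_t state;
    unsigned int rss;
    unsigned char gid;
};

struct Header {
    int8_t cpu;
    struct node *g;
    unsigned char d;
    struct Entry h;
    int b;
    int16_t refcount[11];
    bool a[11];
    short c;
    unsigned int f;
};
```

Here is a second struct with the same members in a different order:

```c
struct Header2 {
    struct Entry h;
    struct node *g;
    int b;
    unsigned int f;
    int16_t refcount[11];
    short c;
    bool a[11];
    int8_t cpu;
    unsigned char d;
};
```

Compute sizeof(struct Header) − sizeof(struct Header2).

Entry: pid at 0 (size 4, align 4) → ends 4; lock at 4 (size 1, align 1) → ends 5; pad 1 to align 2 for state; state at 6 (size 2, align 2) → ends 8; rss at 8 (size 4, align 4) → ends 12; gid at 12 (size 1, align 1) → ends 13; tail pad 3 to reach multiple of 4; total 16 bytes, alignment 4
cpu at 0 (size 1, align 1) → ends 1
pad 3 to align 4 for g
g at 4 (size 4, align 4) → ends 8
d at 8 (size 1, align 1) → ends 9
pad 3 to align 4 for h
h at 12 (size 16, align 4) → ends 28
b at 28 (size 4, align 4) → ends 32
refcount at 32 (size 22, align 2) → ends 54
a at 54 (size 11, align 1) → ends 65
pad 1 to align 2 for c
c at 66 (size 2, align 2) → ends 68
f at 68 (size 4, align 4) → ends 72
total 72 bytes, alignment 4
— Header2 —
h at 0 (size 16, align 4) → ends 16
g at 16 (size 4, align 4) → ends 20
b at 20 (size 4, align 4) → ends 24
f at 24 (size 4, align 4) → ends 28
refcount at 28 (size 22, align 2) → ends 50
c at 50 (size 2, align 2) → ends 52
a at 52 (size 11, align 1) → ends 63
cpu at 63 (size 1, align 1) → ends 64
d at 64 (size 1, align 1) → ends 65
tail pad 3 to reach multiple of 4
total 68 bytes, alignment 4
72 − 68 = 4

4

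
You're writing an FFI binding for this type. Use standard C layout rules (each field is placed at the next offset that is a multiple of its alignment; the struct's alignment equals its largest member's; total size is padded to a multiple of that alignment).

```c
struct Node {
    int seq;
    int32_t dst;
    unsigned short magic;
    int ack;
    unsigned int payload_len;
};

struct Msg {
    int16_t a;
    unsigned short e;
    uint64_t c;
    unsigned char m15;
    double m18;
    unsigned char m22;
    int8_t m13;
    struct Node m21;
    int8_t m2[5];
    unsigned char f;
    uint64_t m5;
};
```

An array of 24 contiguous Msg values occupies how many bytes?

1728

Node: seq at 0 (size 4, align 4) → ends 4; dst at 4 (size 4, align 4) → ends 8; magic at 8 (size 2, align 2) → ends 10; pad 2 to align 4 for ack; ack at 12 (size 4, align 4) → ends 16; payload_len at 16 (size 4, align 4) → ends 20; total 20 bytes, alignment 4
a at 0 (size 2, align 2) → ends 2
e at 2 (size 2, align 2) → ends 4
pad 4 to align 8 for c
c at 8 (size 8, align 8) → ends 16
m15 at 16 (size 1, align 1) → ends 17
pad 7 to align 8 for m18
m18 at 24 (size 8, align 8) → ends 32
m22 at 32 (size 1, align 1) → ends 33
m13 at 33 (size 1, align 1) → ends 34
pad 2 to align 4 for m21
m21 at 36 (size 20, align 4) → ends 56
m2 at 56 (size 5, align 1) → ends 61
f at 61 (size 1, align 1) → ends 62
pad 2 to align 8 for m5
m5 at 64 (size 8, align 8) → ends 72
total 72 bytes, alignment 8
array of 24: 24 × 72 = 1728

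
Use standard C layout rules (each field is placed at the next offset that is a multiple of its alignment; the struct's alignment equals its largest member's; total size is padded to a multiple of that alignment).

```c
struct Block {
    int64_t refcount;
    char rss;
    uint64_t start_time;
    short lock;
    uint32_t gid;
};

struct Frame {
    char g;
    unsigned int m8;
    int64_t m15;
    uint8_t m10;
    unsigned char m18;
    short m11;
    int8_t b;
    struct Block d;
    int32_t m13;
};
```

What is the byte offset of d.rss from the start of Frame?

Block: 0..8  refcount  (8B, 8-aligned); 8..9  rss  (1B, 1-aligned); 9..16  -- padding (7B); 16..24  start_time  (8B, 8-aligned); 24..26  lock  (2B, 2-aligned); 26..28  -- padding (2B); 28..32  gid  (4B, 4-aligned); sizeof = 32, alignof = 8
0..1  g  (1B, 1-aligned)
1..4  -- padding (3B)
4..8  m8  (4B, 4-aligned)
8..16  m15  (8B, 8-aligned)
16..17  m10  (1B, 1-aligned)
17..18  m18  (1B, 1-aligned)
18..20  m11  (2B, 2-aligned)
20..21  b  (1B, 1-aligned)
21..24  -- padding (3B)
24..56  d  (32B, 8-aligned)
within Block: rss at 8
24 + 8 = 32

32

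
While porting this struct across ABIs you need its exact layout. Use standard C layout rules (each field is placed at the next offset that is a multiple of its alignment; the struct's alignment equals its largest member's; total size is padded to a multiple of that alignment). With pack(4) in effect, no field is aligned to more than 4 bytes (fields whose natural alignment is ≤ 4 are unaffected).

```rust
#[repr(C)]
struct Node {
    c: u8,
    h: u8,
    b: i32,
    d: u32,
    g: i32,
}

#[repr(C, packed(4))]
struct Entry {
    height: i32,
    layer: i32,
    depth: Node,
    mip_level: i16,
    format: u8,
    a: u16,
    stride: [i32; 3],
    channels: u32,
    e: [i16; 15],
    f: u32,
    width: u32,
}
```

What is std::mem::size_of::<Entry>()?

88 bytes

Node: c at 0 (size 1, align 1) → ends 1; h at 1 (size 1, align 1) → ends 2; pad 2 to align 4 for b; b at 4 (size 4, align 4) → ends 8; d at 8 (size 4, align 4) → ends 12; g at 12 (size 4, align 4) → ends 16; total 16 bytes, alignment 4
height at 0 (size 4, align 4) → ends 4
layer at 4 (size 4, align 4) → ends 8
depth at 8 (size 16, align 4) → ends 24
mip_level at 24 (size 2, align 2) → ends 26
format at 26 (size 1, align 1) → ends 27
pad 1 to align 2 for a
a at 28 (size 2, align 2) → ends 30
pad 2 to align 4 for stride
stride at 32 (size 12, align 4) → ends 44
channels at 44 (size 4, align 4) → ends 48
e at 48 (size 30, align 2) → ends 78
pad 2 to align 4 for f
f at 80 (size 4, align 4) → ends 84
width at 84 (size 4, align 4) → ends 88
total 88 bytes, alignment 4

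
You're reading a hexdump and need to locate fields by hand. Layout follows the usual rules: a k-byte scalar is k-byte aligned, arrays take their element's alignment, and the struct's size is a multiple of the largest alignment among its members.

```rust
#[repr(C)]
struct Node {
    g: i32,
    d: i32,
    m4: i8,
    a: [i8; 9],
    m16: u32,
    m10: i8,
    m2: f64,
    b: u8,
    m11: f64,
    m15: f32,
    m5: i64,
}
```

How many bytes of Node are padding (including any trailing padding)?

20

g at 0 (size 4, align 4) → ends 4
d at 4 (size 4, align 4) → ends 8
m4 at 8 (size 1, align 1) → ends 9
a at 9 (size 9, align 1) → ends 18
pad 2 to align 4 for m16
m16 at 20 (size 4, align 4) → ends 24
m10 at 24 (size 1, align 1) → ends 25
pad 7 to align 8 for m2
m2 at 32 (size 8, align 8) → ends 40
b at 40 (size 1, align 1) → ends 41
pad 7 to align 8 for m11
m11 at 48 (size 8, align 8) → ends 56
m15 at 56 (size 4, align 4) → ends 60
pad 4 to align 8 for m5
m5 at 64 (size 8, align 8) → ends 72
total 72 bytes, alignment 8
data bytes 52, size 72 → padding 20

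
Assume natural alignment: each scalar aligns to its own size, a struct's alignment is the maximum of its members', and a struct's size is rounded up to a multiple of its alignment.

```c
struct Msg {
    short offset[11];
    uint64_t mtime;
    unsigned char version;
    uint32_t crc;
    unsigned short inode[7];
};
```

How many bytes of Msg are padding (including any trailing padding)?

7

offset at 0 (size 22, align 2) → ends 22
pad 2 to align 8 for mtime
mtime at 24 (size 8, align 8) → ends 32
version at 32 (size 1, align 1) → ends 33
pad 3 to align 4 for crc
crc at 36 (size 4, align 4) → ends 40
inode at 40 (size 14, align 2) → ends 54
tail pad 2 to reach multiple of 8
total 56 bytes, alignment 8
data bytes 49, size 56 → padding 7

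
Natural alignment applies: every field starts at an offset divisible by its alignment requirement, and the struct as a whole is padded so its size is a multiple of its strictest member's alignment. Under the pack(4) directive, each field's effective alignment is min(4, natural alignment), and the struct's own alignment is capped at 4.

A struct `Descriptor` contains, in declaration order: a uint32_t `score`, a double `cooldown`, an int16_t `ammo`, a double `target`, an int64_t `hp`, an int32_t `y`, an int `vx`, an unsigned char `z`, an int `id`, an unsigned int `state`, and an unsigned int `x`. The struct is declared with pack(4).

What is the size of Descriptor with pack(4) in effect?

score at 0 (size 4, align 4) → ends 4
cooldown at 4 (size 8, align 4) → ends 12
ammo at 12 (size 2, align 2) → ends 14
pad 2 to align 4 for target
target at 16 (size 8, align 4) → ends 24
hp at 24 (size 8, align 4) → ends 32
y at 32 (size 4, align 4) → ends 36
vx at 36 (size 4, align 4) → ends 40
z at 40 (size 1, align 1) → ends 41
pad 3 to align 4 for id
id at 44 (size 4, align 4) → ends 48
state at 48 (size 4, align 4) → ends 52
x at 52 (size 4, align 4) → ends 56
total 56 bytes, alignment 4

56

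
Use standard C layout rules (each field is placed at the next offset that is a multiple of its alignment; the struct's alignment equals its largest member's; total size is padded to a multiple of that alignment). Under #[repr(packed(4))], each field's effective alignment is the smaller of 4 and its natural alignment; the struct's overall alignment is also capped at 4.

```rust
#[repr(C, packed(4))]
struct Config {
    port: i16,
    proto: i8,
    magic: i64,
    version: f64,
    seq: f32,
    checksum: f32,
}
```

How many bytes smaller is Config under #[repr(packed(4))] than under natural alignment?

4

natural layout:
  0..2  port  (2B, 2-aligned)
  2..3  proto  (1B, 1-aligned)
  3..8  -- padding (5B)
  8..16  magic  (8B, 8-aligned)
  16..24  version  (8B, 8-aligned)
  24..28  seq  (4B, 4-aligned)
  28..32  checksum  (4B, 4-aligned)
  sizeof = 32, alignof = 8
packed(4) layout:
  0..2  port  (2B, 2-aligned)
  2..3  proto  (1B, 1-aligned)
  3..4  -- padding (1B)
  4..12  magic  (8B, 4-aligned)
  12..20  version  (8B, 4-aligned)
  20..24  seq  (4B, 4-aligned)
  24..28  checksum  (4B, 4-aligned)
  sizeof = 28, alignof = 4
32 − 28 = 4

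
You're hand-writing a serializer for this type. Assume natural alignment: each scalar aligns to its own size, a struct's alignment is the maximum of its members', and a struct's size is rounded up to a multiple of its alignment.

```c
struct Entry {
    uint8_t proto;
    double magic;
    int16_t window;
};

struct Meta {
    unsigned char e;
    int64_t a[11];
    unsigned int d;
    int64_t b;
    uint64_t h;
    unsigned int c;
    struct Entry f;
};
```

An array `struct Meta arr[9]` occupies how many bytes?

Entry: @0: proto [1B, align 1] → 1; +7 pad (align 8); @8: magic [8B, align 8] → 16; @16: window [2B, align 2] → 18; +6 tail pad (align 8); size 24, align 8
@0: e [1B, align 1] → 1
+7 pad (align 8)
@8: a [88B, align 8] → 96
@96: d [4B, align 4] → 100
+4 pad (align 8)
@104: b [8B, align 8] → 112
@112: h [8B, align 8] → 120
@120: c [4B, align 4] → 124
+4 pad (align 8)
@128: f [24B, align 8] → 152
size 152, align 8
array of 9: 9 × 152 = 1368

1368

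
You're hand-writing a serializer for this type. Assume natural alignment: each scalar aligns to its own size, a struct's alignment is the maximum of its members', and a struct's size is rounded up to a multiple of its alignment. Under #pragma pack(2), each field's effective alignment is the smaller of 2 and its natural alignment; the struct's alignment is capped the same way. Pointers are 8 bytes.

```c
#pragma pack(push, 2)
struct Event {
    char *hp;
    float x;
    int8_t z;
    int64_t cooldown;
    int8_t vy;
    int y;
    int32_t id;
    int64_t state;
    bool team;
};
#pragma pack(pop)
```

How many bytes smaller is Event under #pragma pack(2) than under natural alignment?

14

natural layout:
  hp at 0 (size 8, align 8) → ends 8
  x at 8 (size 4, align 4) → ends 12
  z at 12 (size 1, align 1) → ends 13
  pad 3 to align 8 for cooldown
  cooldown at 16 (size 8, align 8) → ends 24
  vy at 24 (size 1, align 1) → ends 25
  pad 3 to align 4 for y
  y at 28 (size 4, align 4) → ends 32
  id at 32 (size 4, align 4) → ends 36
  pad 4 to align 8 for state
  state at 40 (size 8, align 8) → ends 48
  team at 48 (size 1, align 1) → ends 49
  tail pad 7 to reach multiple of 8
  total 56 bytes, alignment 8
packed(2) layout:
  hp at 0 (size 8, align 2) → ends 8
  x at 8 (size 4, align 2) → ends 12
  z at 12 (size 1, align 1) → ends 13
  pad 1 to align 2 for cooldown
  cooldown at 14 (size 8, align 2) → ends 22
  vy at 22 (size 1, align 1) → ends 23
  pad 1 to align 2 for y
  y at 24 (size 4, align 2) → ends 28
  id at 28 (size 4, align 2) → ends 32
  state at 32 (size 8, align 2) → ends 40
  team at 40 (size 1, align 1) → ends 41
  tail pad 1 to reach multiple of 2
  total 42 bytes, alignment 2
56 − 42 = 14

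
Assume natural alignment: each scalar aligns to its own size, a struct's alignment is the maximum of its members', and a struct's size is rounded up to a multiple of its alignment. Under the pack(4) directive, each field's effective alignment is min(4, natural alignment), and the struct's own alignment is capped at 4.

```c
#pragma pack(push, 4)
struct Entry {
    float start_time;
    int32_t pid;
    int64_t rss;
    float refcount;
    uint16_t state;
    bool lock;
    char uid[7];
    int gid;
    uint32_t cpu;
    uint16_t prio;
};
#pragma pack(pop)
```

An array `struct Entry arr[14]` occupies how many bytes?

0..4  start_time  (4B, 4-aligned)
4..8  pid  (4B, 4-aligned)
8..16  rss  (8B, 4-aligned)
16..20  refcount  (4B, 4-aligned)
20..22  state  (2B, 2-aligned)
22..23  lock  (1B, 1-aligned)
23..30  uid  (7B, 1-aligned)
30..32  -- padding (2B)
32..36  gid  (4B, 4-aligned)
36..40  cpu  (4B, 4-aligned)
40..42  prio  (2B, 2-aligned)
42..44  -- tail padding (2B)
sizeof = 44, alignof = 4
array of 14: 14 × 44 = 616

616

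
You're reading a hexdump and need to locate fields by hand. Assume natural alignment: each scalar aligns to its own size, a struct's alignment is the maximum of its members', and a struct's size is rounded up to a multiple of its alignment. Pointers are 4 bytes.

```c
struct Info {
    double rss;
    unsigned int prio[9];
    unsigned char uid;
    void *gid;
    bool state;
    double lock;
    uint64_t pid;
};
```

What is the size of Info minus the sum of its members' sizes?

6

0..8  rss  (8B, 8-aligned)
8..44  prio  (36B, 4-aligned)
44..45  uid  (1B, 1-aligned)
45..48  -- padding (3B)
48..52  gid  (4B, 4-aligned)
52..53  state  (1B, 1-aligned)
53..56  -- padding (3B)
56..64  lock  (8B, 8-aligned)
64..72  pid  (8B, 8-aligned)
sizeof = 72, alignof = 8
data bytes 66, size 72 → padding 6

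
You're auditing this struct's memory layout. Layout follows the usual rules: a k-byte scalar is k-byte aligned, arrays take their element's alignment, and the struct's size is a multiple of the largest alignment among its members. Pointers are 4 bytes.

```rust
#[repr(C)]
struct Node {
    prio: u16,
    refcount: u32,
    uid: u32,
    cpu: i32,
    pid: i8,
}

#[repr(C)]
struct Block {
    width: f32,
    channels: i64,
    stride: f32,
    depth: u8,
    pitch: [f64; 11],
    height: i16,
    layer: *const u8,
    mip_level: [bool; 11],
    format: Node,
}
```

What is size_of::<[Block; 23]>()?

3496

Node: @0: prio [2B, align 2] → 2; +2 pad (align 4); @4: refcount [4B, align 4] → 8; @8: uid [4B, align 4] → 12; @12: cpu [4B, align 4] → 16; @16: pid [1B, align 1] → 17; +3 tail pad (align 4); size 20, align 4
@0: width [4B, align 4] → 4
+4 pad (align 8)
@8: channels [8B, align 8] → 16
@16: stride [4B, align 4] → 20
@20: depth [1B, align 1] → 21
+3 pad (align 8)
@24: pitch [88B, align 8] → 112
@112: height [2B, align 2] → 114
+2 pad (align 4)
@116: layer [4B, align 4] → 120
@120: mip_level [11B, align 1] → 131
+1 pad (align 4)
@132: format [20B, align 4] → 152
size 152, align 8
array of 23: 23 × 152 = 3496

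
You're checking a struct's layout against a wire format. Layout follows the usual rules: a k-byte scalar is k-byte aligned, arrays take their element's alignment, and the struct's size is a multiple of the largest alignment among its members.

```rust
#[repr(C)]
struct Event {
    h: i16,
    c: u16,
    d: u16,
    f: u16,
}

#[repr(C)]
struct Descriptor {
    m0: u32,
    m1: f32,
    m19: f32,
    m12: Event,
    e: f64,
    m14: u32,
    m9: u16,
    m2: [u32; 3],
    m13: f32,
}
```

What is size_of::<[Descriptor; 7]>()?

Event: 0..2  h  (2B, 2-aligned); 2..4  c  (2B, 2-aligned); 4..6  d  (2B, 2-aligned); 6..8  f  (2B, 2-aligned); sizeof = 8, alignof = 2
0..4  m0  (4B, 4-aligned)
4..8  m1  (4B, 4-aligned)
8..12  m19  (4B, 4-aligned)
12..20  m12  (8B, 2-aligned)
20..24  -- padding (4B)
24..32  e  (8B, 8-aligned)
32..36  m14  (4B, 4-aligned)
36..38  m9  (2B, 2-aligned)
38..40  -- padding (2B)
40..52  m2  (12B, 4-aligned)
52..56  m13  (4B, 4-aligned)
sizeof = 56, alignof = 8
array of 7: 7 × 56 = 392

392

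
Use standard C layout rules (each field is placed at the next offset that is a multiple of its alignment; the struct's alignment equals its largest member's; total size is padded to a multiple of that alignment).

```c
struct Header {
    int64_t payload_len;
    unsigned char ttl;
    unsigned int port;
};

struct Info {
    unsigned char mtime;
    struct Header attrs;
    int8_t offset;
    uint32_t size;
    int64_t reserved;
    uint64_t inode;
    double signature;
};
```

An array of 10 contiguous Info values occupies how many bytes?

Header: payload_len at 0 (size 8, align 8) → ends 8; ttl at 8 (size 1, align 1) → ends 9; pad 3 to align 4 for port; port at 12 (size 4, align 4) → ends 16; total 16 bytes, alignment 8
mtime at 0 (size 1, align 1) → ends 1
pad 7 to align 8 for attrs
attrs at 8 (size 16, align 8) → ends 24
offset at 24 (size 1, align 1) → ends 25
pad 3 to align 4 for size
size at 28 (size 4, align 4) → ends 32
reserved at 32 (size 8, align 8) → ends 40
inode at 40 (size 8, align 8) → ends 48
signature at 48 (size 8, align 8) → ends 56
total 56 bytes, alignment 8
array of 10: 10 × 56 = 560

560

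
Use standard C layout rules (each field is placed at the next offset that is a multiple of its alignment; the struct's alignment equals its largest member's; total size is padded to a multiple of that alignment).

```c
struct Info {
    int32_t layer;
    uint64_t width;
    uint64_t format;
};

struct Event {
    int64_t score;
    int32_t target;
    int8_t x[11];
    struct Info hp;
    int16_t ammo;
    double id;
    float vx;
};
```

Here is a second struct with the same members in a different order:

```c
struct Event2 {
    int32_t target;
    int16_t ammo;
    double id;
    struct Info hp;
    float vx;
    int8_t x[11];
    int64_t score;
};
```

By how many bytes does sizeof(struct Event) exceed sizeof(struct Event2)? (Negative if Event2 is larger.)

8

Info: @0: layer [4B, align 4] → 4; +4 pad (align 8); @8: width [8B, align 8] → 16; @16: format [8B, align 8] → 24; size 24, align 8
@0: score [8B, align 8] → 8
@8: target [4B, align 4] → 12
@12: x [11B, align 1] → 23
+1 pad (align 8)
@24: hp [24B, align 8] → 48
@48: ammo [2B, align 2] → 50
+6 pad (align 8)
@56: id [8B, align 8] → 64
@64: vx [4B, align 4] → 68
+4 tail pad (align 8)
size 72, align 8
— Event2 —
@0: target [4B, align 4] → 4
@4: ammo [2B, align 2] → 6
+2 pad (align 8)
@8: id [8B, align 8] → 16
@16: hp [24B, align 8] → 40
@40: vx [4B, align 4] → 44
@44: x [11B, align 1] → 55
+1 pad (align 8)
@56: score [8B, align 8] → 64
size 64, align 8
72 − 64 = 8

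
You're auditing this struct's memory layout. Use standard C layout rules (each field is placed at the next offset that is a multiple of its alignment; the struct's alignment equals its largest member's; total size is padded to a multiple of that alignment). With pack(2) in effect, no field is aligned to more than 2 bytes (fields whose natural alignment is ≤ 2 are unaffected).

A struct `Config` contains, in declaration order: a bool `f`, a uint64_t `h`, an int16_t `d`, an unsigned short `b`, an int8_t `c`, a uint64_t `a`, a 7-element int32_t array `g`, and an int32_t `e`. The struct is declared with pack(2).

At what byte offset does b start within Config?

f at 0 (size 1, align 1) → ends 1
pad 1 to align 2 for h
h at 2 (size 8, align 2) → ends 10
d at 10 (size 2, align 2) → ends 12
b at 12 (size 2, align 2) → ends 14

12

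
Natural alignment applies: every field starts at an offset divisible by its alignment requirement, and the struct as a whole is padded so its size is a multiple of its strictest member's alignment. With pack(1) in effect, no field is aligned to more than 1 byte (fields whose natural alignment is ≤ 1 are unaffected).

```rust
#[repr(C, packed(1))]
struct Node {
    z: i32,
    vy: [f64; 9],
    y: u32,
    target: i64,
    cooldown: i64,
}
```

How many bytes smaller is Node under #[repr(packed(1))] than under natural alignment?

natural layout:
  @0: z [4B, align 4] → 4
  +4 pad (align 8)
  @8: vy [72B, align 8] → 80
  @80: y [4B, align 4] → 84
  +4 pad (align 8)
  @88: target [8B, align 8] → 96
  @96: cooldown [8B, align 8] → 104
  size 104, align 8
packed(1) layout:
  @0: z [4B, align 1] → 4
  @4: vy [72B, align 1] → 76
  @76: y [4B, align 1] → 80
  @80: target [8B, align 1] → 88
  @88: cooldown [8B, align 1] → 96
  size 96, align 1
104 − 96 = 8

8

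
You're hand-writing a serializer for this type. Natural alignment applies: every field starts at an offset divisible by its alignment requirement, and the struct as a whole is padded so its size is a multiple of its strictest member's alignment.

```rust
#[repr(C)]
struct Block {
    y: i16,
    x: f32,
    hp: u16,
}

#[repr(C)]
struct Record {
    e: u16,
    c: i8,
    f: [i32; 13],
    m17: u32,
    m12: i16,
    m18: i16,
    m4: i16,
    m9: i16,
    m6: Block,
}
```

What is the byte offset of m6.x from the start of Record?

Block: 0..2  y  (2B, 2-aligned); 2..4  -- padding (2B); 4..8  x  (4B, 4-aligned); 8..10  hp  (2B, 2-aligned); 10..12  -- tail padding (2B); sizeof = 12, alignof = 4
0..2  e  (2B, 2-aligned)
2..3  c  (1B, 1-aligned)
3..4  -- padding (1B)
4..56  f  (52B, 4-aligned)
56..60  m17  (4B, 4-aligned)
60..62  m12  (2B, 2-aligned)
62..64  m18  (2B, 2-aligned)
64..66  m4  (2B, 2-aligned)
66..68  m9  (2B, 2-aligned)
68..80  m6  (12B, 4-aligned)
within Block: x at 4
68 + 4 = 72

72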